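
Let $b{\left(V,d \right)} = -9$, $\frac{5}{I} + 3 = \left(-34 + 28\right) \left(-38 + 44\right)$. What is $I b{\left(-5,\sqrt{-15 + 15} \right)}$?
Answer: $\frac{15}{13} \approx 1.1538$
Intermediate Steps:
$I = - \frac{5}{39}$ ($I = \frac{5}{-3 + \left(-34 + 28\right) \left(-38 + 44\right)} = \frac{5}{-3 - 36} = \frac{5}{-39} = 5 \left(- \frac{1}{39}\right) = - \frac{5}{39} \approx -0.12821$)
$I b{\left(-5,\sqrt{-15 + 15} \right)} = \left(- \frac{5}{39}\right) \left(-9\right) = \frac{15}{13}$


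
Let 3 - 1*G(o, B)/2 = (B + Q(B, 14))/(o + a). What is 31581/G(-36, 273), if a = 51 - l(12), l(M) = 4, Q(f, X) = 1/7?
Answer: -2431737/3362 ≈ -723.30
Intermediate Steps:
Q(f, X) = ⅐
a = 47 (a = 51 - 1*4 = 51 - 4 = 47)
G(o, B) = 6 - 2*(⅐ + B)/(47 + o) (G(o, B) = 6 - 2*(B + ⅐)/(o + 47) = 6 - 2*(⅐ + B)/(47 + o))
31581/G(-36, 273) = 31581/((2*(986 - 7*273 + 21*(-36))/(7*(47 - 36)))) = 31581/(((2/7)*(986 - 1911 - 756)/11)) = 31581/(((2/7)*(1/11)*(-1681))) = 31581/(-3362/77) = 31581*(-77/3362) = -2431737/3362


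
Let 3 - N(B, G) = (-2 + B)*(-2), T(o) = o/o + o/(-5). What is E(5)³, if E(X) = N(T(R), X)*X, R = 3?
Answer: -1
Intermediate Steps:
T(o) = 1 - o/5 (T(o) = 1 + o*(-⅕) = 1 - o/5)
N(B, G) = -1 + 2*B (N(B, G) = 3 - (-2 + B)*(-2) = 3 - (4 - 2*B) = 3 + (-4 + 2*B) = -1 + 2*B)
E(X) = -X/5 (E(X) = (-1 + 2*(1 - ⅕*3))*X = (-1 + 2*(1 - ⅗))*X = (-1 + 2*(⅖))*X = (-1 + ⅘)*X = -X/5)
E(5)³ = (-⅕*5)³ = (-1)³ = -1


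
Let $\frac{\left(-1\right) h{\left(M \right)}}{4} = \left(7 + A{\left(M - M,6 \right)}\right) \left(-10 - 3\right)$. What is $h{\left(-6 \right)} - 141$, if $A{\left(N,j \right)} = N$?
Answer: $223$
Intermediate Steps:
$h{\left(M \right)} = 364$ ($h{\left(M \right)} = - 4 \left(7 + \left(M - M\right)\right) \left(-10 - 3\right) = - 4 \left(7 + 0\right) \left(-13\right) = - 4 \cdot 7 \left(-13\right) = \left(-4\right) \left(-91\right) = 364$)
$h{\left(-6 \right)} - 141 = 364 - 141 = 223$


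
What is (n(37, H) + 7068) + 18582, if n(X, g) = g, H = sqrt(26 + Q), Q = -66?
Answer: 25650 + 2*I*sqrt(10) ≈ 25650.0 + 6.3246*I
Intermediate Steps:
H = 2*I*sqrt(10) (H = sqrt(26 - 66) = sqrt(-40) = 2*I*sqrt(10) ≈ 6.3246*I)
(n(37, H) + 7068) + 18582 = (2*I*sqrt(10) + 7068) + 18582 = (7068 + 2*I*sqrt(10)) + 18582 = 25650 + 2*I*sqrt(10)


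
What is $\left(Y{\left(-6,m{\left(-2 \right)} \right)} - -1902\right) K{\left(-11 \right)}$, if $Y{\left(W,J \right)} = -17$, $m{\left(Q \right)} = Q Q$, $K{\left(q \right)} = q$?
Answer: $-20735$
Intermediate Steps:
$m{\left(Q \right)} = Q^{2}$
$\left(Y{\left(-6,m{\left(-2 \right)} \right)} - -1902\right) K{\left(-11 \right)} = \left(-17 - -1902\right) \left(-11\right) = \left(-17 + 1902\right) \left(-11\right) = 1885 \left(-11\right) = -20735$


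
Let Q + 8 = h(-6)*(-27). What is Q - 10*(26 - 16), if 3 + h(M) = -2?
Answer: 27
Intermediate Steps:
h(M) = -5 (h(M) = -3 - 2 = -5)
Q = 127 (Q = -8 - 5*(-27) = -8 + 135 = 127)
Q - 10*(26 - 16) = 127 - 10*(26 - 16) = 127 - 10*10 = 127 - 100 = 27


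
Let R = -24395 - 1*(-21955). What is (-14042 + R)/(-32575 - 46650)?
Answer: 16482/79225 ≈ 0.20804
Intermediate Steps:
R = -2440 (R = -24395 + 21955 = -2440)
(-14042 + R)/(-32575 - 46650) = (-14042 - 2440)/(-32575 - 46650) = -16482/(-79225) = -16482*(-1/79225) = 16482/79225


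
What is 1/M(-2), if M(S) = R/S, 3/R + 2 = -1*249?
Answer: 502/3 ≈ 167.33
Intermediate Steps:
R = -3/251 (R = 3/(-2 - 1*249) = 3/(-2 - 249) = 3/(-251) = 3*(-1/251) = -3/251 ≈ -0.011952)
M(S) = -3/(251*S)
1/M(-2) = 1/(-3/251/(-2)) = 1/(-3/251*(-½)) = 1/(3/502) = 502/3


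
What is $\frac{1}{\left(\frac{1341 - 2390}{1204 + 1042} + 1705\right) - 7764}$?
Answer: $- \frac{2246}{13609563} \approx -0.00016503$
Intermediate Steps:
$\frac{1}{\left(\frac{1341 - 2390}{1204 + 1042} + 1705\right) - 7764} = \frac{1}{\left(- \frac{1049}{2246} + 1705\right) - 7764} = \frac{1}{\frac{3828381}{2246} - 7764} = \frac{1}{- \frac{13609563}{2246}} = - \frac{2246}{13609563}$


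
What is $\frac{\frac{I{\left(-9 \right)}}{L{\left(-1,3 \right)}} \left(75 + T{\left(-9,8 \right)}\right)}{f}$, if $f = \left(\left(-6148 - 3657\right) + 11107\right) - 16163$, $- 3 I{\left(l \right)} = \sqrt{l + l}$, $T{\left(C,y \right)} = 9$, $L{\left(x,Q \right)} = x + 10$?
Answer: $\frac{4 i \sqrt{2}}{6369} \approx 0.00088819 i$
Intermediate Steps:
$L{\left(x,Q \right)} = 10 + x$
$I{\left(l \right)} = - \frac{\sqrt{2} \sqrt{l}}{3}$ ($I{\left(l \right)} = - \frac{\sqrt{l + l}}{3} = - \frac{\sqrt{2 l}}{3} = - \frac{\sqrt{2} \sqrt{l}}{3}$)
$f = -14861$ ($f = \left(-9805 + 11107\right) - 16163 = 1302 - 16163 = -14861$)
$\frac{\frac{I{\left(-9 \right)}}{L{\left(-1,3 \right)}} \left(75 + T{\left(-9,8 \right)}\right)}{f} = \frac{\frac{\left(- \frac{1}{3}\right) \sqrt{2} \sqrt{-9}}{10 - 1} \left(75 + 9\right)}{-14861} = \frac{\left(- \frac{1}{3}\right) \sqrt{2} \cdot 3 i}{9} \cdot 84 \left(- \frac{1}{14861}\right) = - i \sqrt{2} \cdot \frac{1}{9} \cdot 84 \left(- \frac{1}{14861}\right) = - \frac{i \sqrt{2}}{9} \cdot 84 \left(- \frac{1}{14861}\right) = - \frac{28 i \sqrt{2}}{3} \left(- \frac{1}{14861}\right) = \frac{4 i \sqrt{2}}{6369}$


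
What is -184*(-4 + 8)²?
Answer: -2944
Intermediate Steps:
-184*(-4 + 8)² = -184*4² = -184*16 = -2944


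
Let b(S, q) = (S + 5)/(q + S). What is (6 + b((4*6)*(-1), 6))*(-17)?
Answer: -2159/18 ≈ -119.94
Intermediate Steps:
b(S, q) = (5 + S)/(S + q)
(6 + b((4*6)*(-1), 6))*(-17) = (6 + (5 + (4*6)*(-1))/((4*6)*(-1) + 6))*(-17) = (6 + (5 + 24*(-1))/(24*(-1) + 6))*(-17) = (6 + (5 - 24)/(-24 + 6))*(-17) = (6 - 19/(-18))*(-17) = (6 - 1/18*(-19))*(-17) = (6 + 19/18)*(-17) = (127/18)*(-17) = -2159/18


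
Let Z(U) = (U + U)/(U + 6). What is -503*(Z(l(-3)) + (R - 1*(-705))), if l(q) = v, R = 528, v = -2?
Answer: -619696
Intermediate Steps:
l(q) = -2
Z(U) = 2*U/(6 + U) (Z(U) = (2*U)/(6 + U) = 2*U/(6 + U))
-503*(Z(l(-3)) + (R - 1*(-705))) = -503*(2*(-2)/(6 - 2) + (528 - 1*(-705))) = -503*(2*(-2)/4 + (528 + 705)) = -503*(2*(-2)*(¼) + 1233) = -503*(-1 + 1233) = -503*1232 = -619696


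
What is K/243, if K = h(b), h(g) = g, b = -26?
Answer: -26/243 ≈ -0.10700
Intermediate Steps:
K = -26
K/243 = -26/243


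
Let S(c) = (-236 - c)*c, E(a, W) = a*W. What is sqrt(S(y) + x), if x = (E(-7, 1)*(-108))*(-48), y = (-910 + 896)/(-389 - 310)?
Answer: 2*I*sqrt(4433165695)/699 ≈ 190.51*I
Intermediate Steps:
E(a, W) = W*a
y = 14/699 (y = -14/(-699) = -14*(-1/699) = 14/699 ≈ 0.020029)
x = -36288 (x = ((1*(-7))*(-108))*(-48) = -7*(-108)*(-48) = 756*(-48) = -36288)
S(c) = c*(-236 - c)
sqrt(S(y) + x) = sqrt(-1*14/699*(236 + 14/699) - 36288) = sqrt(-1*14/699*164978/699 - 36288) = sqrt(-2309692/488601 - 36288) = sqrt(-17732662780/488601) = 2*I*sqrt(4433165695)/699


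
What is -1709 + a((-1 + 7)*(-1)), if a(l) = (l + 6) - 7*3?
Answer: -1730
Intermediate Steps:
a(l) = -15 + l (a(l) = (6 + l) - 21 = -15 + l)
-1709 + a((-1 + 7)*(-1)) = -1709 + (-15 + (-1 + 7)*(-1)) = -1709 + (-15 + 6*(-1)) = -1709 + (-15 - 6) = -1709 - 21 = -1730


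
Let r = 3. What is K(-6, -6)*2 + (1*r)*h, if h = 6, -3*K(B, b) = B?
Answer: 22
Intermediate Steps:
K(B, b) = -B/3
K(-6, -6)*2 + (1*r)*h = -⅓*(-6)*2 + (1*3)*6 = 2*2 + 3*6 = 4 + 18 = 22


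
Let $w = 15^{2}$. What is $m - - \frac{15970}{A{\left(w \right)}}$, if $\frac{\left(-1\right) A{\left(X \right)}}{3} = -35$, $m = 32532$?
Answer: $\frac{686366}{21} \approx 32684.0$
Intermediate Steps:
$w = 225$
$A{\left(X \right)} = 105$ ($A{\left(X \right)} = \left(-3\right) \left(-35\right) = 105$)
$m - - \frac{15970}{A{\left(w \right)}} = 32532 - - \frac{15970}{105} = 32532 - \left(-15970\right) \frac{1}{105} = 32532 - - \frac{3194}{21} = 32532 + \frac{3194}{21} = \frac{686366}{21}$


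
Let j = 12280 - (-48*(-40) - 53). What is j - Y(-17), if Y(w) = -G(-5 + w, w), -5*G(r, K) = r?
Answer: 52087/5 ≈ 10417.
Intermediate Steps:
G(r, K) = -r/5
Y(w) = -1 + w/5 (Y(w) = -(-1)*(-5 + w)/5 = -(1 - w/5) = -1 + w/5)
j = 10413 (j = 12280 - (1920 - 53) = 12280 - 1*1867 = 12280 - 1867 = 10413)
j - Y(-17) = 10413 - (-1 + (⅕)*(-17)) = 10413 - (-1 - 17/5) = 10413 - 1*(-22/5) = 10413 + 22/5 = 52087/5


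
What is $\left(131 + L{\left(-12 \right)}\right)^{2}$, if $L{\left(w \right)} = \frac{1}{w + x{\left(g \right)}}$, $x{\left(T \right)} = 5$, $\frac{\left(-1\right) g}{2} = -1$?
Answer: $\frac{839056}{49} \approx 17124.0$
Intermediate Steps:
$g = 2$ ($g = \left(-2\right) \left(-1\right) = 2$)
$L{\left(w \right)} = \frac{1}{5 + w}$ ($L{\left(w \right)} = \frac{1}{w + 5} = \frac{1}{5 + w}$)
$\left(131 + L{\left(-12 \right)}\right)^{2} = \left(131 + \frac{1}{5 - 12}\right)^{2} = \left(131 + \frac{1}{-7}\right)^{2} = \left(131 - \frac{1}{7}\right)^{2} = \left(\frac{916}{7}\right)^{2} = \frac{839056}{49}$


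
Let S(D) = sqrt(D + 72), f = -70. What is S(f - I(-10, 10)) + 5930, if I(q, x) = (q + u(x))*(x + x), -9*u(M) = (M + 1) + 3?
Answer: 5930 + sqrt(2098)/3 ≈ 5945.3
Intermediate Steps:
u(M) = -4/9 - M/9 (u(M) = -((M + 1) + 3)/9 = -((1 + M) + 3)/9 = -(4 + M)/9 = -4/9 - M/9)
I(q, x) = 2*x*(-4/9 + q - x/9) (I(q, x) = (q + (-4/9 - x/9))*(x + x) = (-4/9 + q - x/9)*(2*x) = 2*x*(-4/9 + q - x/9))
S(D) = sqrt(72 + D)
S(f - I(-10, 10)) + 5930 = sqrt(72 + (-70 - 2*10*(-4 - 1*10 + 9*(-10))/9)) + 5930 = sqrt(72 + (-70 - 2*10*(-4 - 10 - 90)/9)) + 5930 = sqrt(72 + (-70 - 2*10*(-104)/9)) + 5930 = sqrt(72 + (-70 - 1*(-2080/9))) + 5930 = sqrt(72 + (-70 + 2080/9)) + 5930 = sqrt(72 + 1450/9) + 5930 = sqrt(2098/9) + 5930 = sqrt(2098)/3 + 5930 = 5930 + sqrt(2098)/3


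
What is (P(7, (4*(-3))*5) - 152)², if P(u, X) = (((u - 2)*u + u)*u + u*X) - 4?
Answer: 79524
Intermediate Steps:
P(u, X) = -4 + X*u + u*(u + u*(-2 + u)) (P(u, X) = (((-2 + u)*u + u)*u + X*u) - 4 = ((u*(-2 + u) + u)*u + X*u) - 4 = ((u + u*(-2 + u))*u + X*u) - 4 = (u*(u + u*(-2 + u)) + X*u) - 4 = (X*u + u*(u + u*(-2 + u))) - 4 = -4 + X*u + u*(u + u*(-2 + u)))
(P(7, (4*(-3))*5) - 152)² = ((-4 + 7³ - 1*7² + ((4*(-3))*5)*7) - 152)² = ((-4 + 343 - 1*49 - 12*5*7) - 152)² = ((-4 + 343 - 49 - 60*7) - 152)² = ((-4 + 343 - 49 - 420) - 152)² = (-130 - 152)² = (-282)² = 79524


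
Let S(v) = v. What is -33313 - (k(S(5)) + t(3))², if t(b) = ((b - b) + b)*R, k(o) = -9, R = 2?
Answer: -33322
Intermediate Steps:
t(b) = 2*b (t(b) = ((b - b) + b)*2 = (0 + b)*2 = b*2 = 2*b)
-33313 - (k(S(5)) + t(3))² = -33313 - (-9 + 2*3)² = -33313 - (-9 + 6)² = -33313 - 1*(-3)² = -33313 - 1*9 = -33313 - 9 = -33322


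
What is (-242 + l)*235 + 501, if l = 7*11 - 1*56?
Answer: -51434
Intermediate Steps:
l = 21 (l = 77 - 56 = 21)
(-242 + l)*235 + 501 = (-242 + 21)*235 + 501 = -221*235 + 501 = -51935 + 501 = -51434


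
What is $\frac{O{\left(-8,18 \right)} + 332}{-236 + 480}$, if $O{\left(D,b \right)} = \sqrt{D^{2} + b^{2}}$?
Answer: $\frac{83}{61} + \frac{\sqrt{97}}{122} \approx 1.4414$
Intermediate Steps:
$\frac{O{\left(-8,18 \right)} + 332}{-236 + 480} = \frac{\sqrt{\left(-8\right)^{2} + 18^{2}} + 332}{-236 + 480} = \frac{\sqrt{64 + 324} + 332}{244} = \left(\sqrt{388} + 332\right) \frac{1}{244} = \left(2 \sqrt{97} + 332\right) \frac{1}{244} = \left(332 + 2 \sqrt{97}\right) \frac{1}{244} = \frac{83}{61} + \frac{\sqrt{97}}{122}$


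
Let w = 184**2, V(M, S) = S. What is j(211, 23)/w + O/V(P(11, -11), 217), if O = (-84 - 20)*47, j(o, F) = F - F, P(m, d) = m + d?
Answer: -4888/217 ≈ -22.525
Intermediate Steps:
P(m, d) = d + m
j(o, F) = 0
w = 33856
O = -4888 (O = -104*47 = -4888)
j(211, 23)/w + O/V(P(11, -11), 217) = 0/33856 - 4888/217 = 0*(1/33856) - 4888*1/217 = 0 - 4888/217 = -4888/217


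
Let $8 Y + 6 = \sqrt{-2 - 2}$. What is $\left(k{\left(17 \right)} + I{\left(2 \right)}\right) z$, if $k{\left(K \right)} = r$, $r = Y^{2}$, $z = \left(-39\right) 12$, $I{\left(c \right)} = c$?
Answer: $-1170 + \frac{351 i}{2} \approx -1170.0 + 175.5 i$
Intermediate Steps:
$Y = - \frac{3}{4} + \frac{i}{4}$ ($Y = - \frac{3}{4} + \frac{\sqrt{-2 - 2}}{8} = - \frac{3}{4} + \frac{\sqrt{-4}}{8} = - \frac{3}{4} + \frac{2 i}{8} = - \frac{3}{4} + \frac{i}{4} \approx -0.75 + 0.25 i$)
$z = -468$
$r = \left(- \frac{3}{4} + \frac{i}{4}\right)^{2} \approx 0.5 - 0.375 i$
$k{\left(K \right)} = \frac{\left(3 - i\right)^{2}}{16}$
$\left(k{\left(17 \right)} + I{\left(2 \right)}\right) z = \left(\frac{\left(3 - i\right)^{2}}{16} + 2\right) \left(-468\right) = \left(2 + \frac{\left(3 - i\right)^{2}}{16}\right) \left(-468\right) = -936 - \frac{117 \left(3 - i\right)^{2}}{4}$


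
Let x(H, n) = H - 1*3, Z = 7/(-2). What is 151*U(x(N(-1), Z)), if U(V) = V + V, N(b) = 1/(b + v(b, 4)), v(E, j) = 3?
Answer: -755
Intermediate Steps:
N(b) = 1/(3 + b) (N(b) = 1/(b + 3) = 1/(3 + b))
Z = -7/2 (Z = 7*(-½) = -7/2 ≈ -3.5000)
x(H, n) = -3 + H (x(H, n) = H - 3 = -3 + H)
U(V) = 2*V
151*U(x(N(-1), Z)) = 151*(2*(-3 + 1/(3 - 1))) = 151*(2*(-3 + 1/2)) = 151*(2*(-3 + ½)) = 151*(2*(-5/2)) = 151*(-5) = -755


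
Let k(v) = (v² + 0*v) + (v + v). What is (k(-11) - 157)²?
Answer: 3364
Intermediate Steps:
k(v) = v² + 2*v (k(v) = (v² + 0) + 2*v = v² + 2*v)
(k(-11) - 157)² = (-11*(2 - 11) - 157)² = (-11*(-9) - 157)² = (99 - 157)² = (-58)² = 3364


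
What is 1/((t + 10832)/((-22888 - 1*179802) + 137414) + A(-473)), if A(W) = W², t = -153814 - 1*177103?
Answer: 65276/14604454289 ≈ 4.4696e-6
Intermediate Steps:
t = -330917 (t = -153814 - 177103 = -330917)
1/((t + 10832)/((-22888 - 1*179802) + 137414) + A(-473)) = 1/((-330917 + 10832)/((-22888 - 1*179802) + 137414) + (-473)²) = 1/(-320085/((-22888 - 179802) + 137414) + 223729) = 1/(-320085/(-202690 + 137414) + 223729) = 1/(-320085/(-65276) + 223729) = 1/(-320085*(-1/65276) + 223729) = 1/(320085/65276 + 223729) = 1/(14604454289/65276) = 65276/14604454289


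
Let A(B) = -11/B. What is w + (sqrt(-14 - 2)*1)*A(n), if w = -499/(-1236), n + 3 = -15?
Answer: 499/1236 + 22*I/9 ≈ 0.40372 + 2.4444*I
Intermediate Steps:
n = -18 (n = -3 - 15 = -18)
w = 499/1236 (w = -499*(-1/1236) = 499/1236 ≈ 0.40372)
w + (sqrt(-14 - 2)*1)*A(n) = 499/1236 + (sqrt(-14 - 2)*1)*(-11/(-18)) = 499/1236 + (sqrt(-16)*1)*(-11*(-1/18)) = 499/1236 + ((4*I)*1)*(11/18) = 499/1236 + (4*I)*(11/18) = 499/1236 + 22*I/9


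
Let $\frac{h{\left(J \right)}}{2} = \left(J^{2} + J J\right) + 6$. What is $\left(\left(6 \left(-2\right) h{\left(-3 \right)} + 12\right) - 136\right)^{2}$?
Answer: $490000$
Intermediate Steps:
$h{\left(J \right)} = 12 + 4 J^{2}$ ($h{\left(J \right)} = 2 \left(\left(J^{2} + J J\right) + 6\right) = 2 \left(\left(J^{2} + J^{2}\right) + 6\right) = 2 \left(2 J^{2} + 6\right) = 2 \left(6 + 2 J^{2}\right) = 12 + 4 J^{2}$)
$\left(\left(6 \left(-2\right) h{\left(-3 \right)} + 12\right) - 136\right)^{2} = \left(\left(6 \left(-2\right) \left(12 + 4 \left(-3\right)^{2}\right) + 12\right) - 136\right)^{2} = \left(\left(- 12 \left(12 + 4 \cdot 9\right) + 12\right) - 136\right)^{2} = \left(\left(- 12 \left(12 + 36\right) + 12\right) - 136\right)^{2} = \left(\left(\left(-12\right) 48 + 12\right) - 136\right)^{2} = \left(\left(-576 + 12\right) - 136\right)^{2} = \left(-564 - 136\right)^{2} = \left(-700\right)^{2} = 490000$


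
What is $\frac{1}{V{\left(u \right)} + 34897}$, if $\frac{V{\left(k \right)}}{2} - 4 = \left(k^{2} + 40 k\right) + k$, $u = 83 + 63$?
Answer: $\frac{1}{89509} \approx 1.1172 \cdot 10^{-5}$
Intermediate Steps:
$u = 146$
$V{\left(k \right)} = 8 + 2 k^{2} + 82 k$ ($V{\left(k \right)} = 8 + 2 \left(\left(k^{2} + 40 k\right) + k\right) = 8 + 2 \left(k^{2} + 41 k\right) = 8 + \left(2 k^{2} + 82 k\right) = 8 + 2 k^{2} + 82 k$)
$\frac{1}{V{\left(u \right)} + 34897} = \frac{1}{\left(8 + 2 \cdot 146^{2} + 82 \cdot 146\right) + 34897} = \frac{1}{\left(8 + 2 \cdot 21316 + 11972\right) + 34897} = \frac{1}{\left(8 + 42632 + 11972\right) + 34897} = \frac{1}{54612 + 34897} = \frac{1}{89509}$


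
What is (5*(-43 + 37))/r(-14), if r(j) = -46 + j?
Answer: ½ ≈ 0.50000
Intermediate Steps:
(5*(-43 + 37))/r(-14) = (5*(-43 + 37))/(-46 - 14) = (5*(-6))/(-60) = -30*(-1/60) = ½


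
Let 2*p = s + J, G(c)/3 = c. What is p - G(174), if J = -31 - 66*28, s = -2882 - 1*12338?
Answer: -18143/2 ≈ -9071.5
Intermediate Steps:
s = -15220 (s = -2882 - 12338 = -15220)
G(c) = 3*c
J = -1879 (J = -31 - 1848 = -1879)
p = -17099/2 (p = (-15220 - 1879)/2 = (½)*(-17099) = -17099/2 ≈ -8549.5)
p - G(174) = -17099/2 - 3*174 = -17099/2 - 1*522 = -17099/2 - 522 = -18143/2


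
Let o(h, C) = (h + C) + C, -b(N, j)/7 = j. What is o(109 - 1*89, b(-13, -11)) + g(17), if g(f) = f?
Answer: 191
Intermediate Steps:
b(N, j) = -7*j
o(h, C) = h + 2*C (o(h, C) = (C + h) + C = h + 2*C)
o(109 - 1*89, b(-13, -11)) + g(17) = ((109 - 1*89) + 2*(-7*(-11))) + 17 = ((109 - 89) + 2*77) + 17 = (20 + 154) + 17 = 174 + 17 = 191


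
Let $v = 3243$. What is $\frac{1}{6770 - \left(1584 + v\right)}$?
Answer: $\frac{1}{1943} \approx 0.00051467$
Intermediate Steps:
$\frac{1}{6770 - \left(1584 + v\right)} = \frac{1}{6770 - 4827} = \frac{1}{1943}$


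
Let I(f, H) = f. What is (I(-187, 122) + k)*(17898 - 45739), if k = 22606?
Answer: -624167379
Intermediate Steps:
(I(-187, 122) + k)*(17898 - 45739) = (-187 + 22606)*(17898 - 45739) = 22419*(-27841) = -624167379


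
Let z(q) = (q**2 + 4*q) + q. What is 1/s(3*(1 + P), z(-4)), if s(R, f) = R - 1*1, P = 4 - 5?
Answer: -1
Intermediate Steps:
P = -1
z(q) = q**2 + 5*q
s(R, f) = -1 + R (s(R, f) = R - 1 = -1 + R)
1/s(3*(1 + P), z(-4)) = 1/(-1 + 3*(1 - 1)) = 1/(-1 + 3*0) = 1/(-1 + 0) = 1/(-1) = -1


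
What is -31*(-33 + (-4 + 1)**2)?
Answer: 744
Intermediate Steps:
-31*(-33 + (-4 + 1)**2) = -31*(-33 + (-3)**2) = -31*(-33 + 9) = -31*(-24) = 744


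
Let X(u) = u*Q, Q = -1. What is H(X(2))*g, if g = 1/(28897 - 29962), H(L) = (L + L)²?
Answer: -16/1065 ≈ -0.015023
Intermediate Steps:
X(u) = -u (X(u) = u*(-1) = -u)
H(L) = 4*L² (H(L) = (2*L)² = 4*L²)
g = -1/1065 (g = 1/(-1065) = -1/1065 ≈ -0.00093897)
H(X(2))*g = (4*(-1*2)²)*(-1/1065) = (4*(-2)²)*(-1/1065) = (4*4)*(-1/1065) = 16*(-1/1065) = -16/1065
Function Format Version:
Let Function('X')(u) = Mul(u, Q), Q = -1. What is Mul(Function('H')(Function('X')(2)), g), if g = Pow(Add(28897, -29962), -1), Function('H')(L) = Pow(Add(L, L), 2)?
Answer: Rational(-16, 1065) ≈ -0.015023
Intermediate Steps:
Function('X')(u) = Mul(-1, u) (Function('X')(u) = Mul(u, -1) = Mul(-1, u))
Function('H')(L) = Mul(4, Pow(L, 2)) (Function('H')(L) = Pow(Mul(2, L), 2) = Mul(4, Pow(L, 2)))
g = Rational(-1, 1065) (g = Pow(-1065, -1) = Rational(-1, 1065) ≈ -0.00093897)
Mul(Function('H')(Function('X')(2)), g) = Mul(Mul(4, Pow(Mul(-1, 2), 2)), Rational(-1, 1065)) = Mul(Mul(4, Pow(-2, 2)), Rational(-1, 1065)) = Mul(Mul(4, 4), Rational(-1, 1065)) = Mul(16, Rational(-1, 1065)) = Rational(-16, 1065)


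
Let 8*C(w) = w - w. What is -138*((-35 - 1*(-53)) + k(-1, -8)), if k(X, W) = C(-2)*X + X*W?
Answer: -3588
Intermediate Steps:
C(w) = 0 (C(w) = (w - w)/8 = (⅛)*0 = 0)
k(X, W) = W*X (k(X, W) = 0*X + X*W = 0 + W*X = W*X)
-138*((-35 - 1*(-53)) + k(-1, -8)) = -138*((-35 - 1*(-53)) - 8*(-1)) = -138*((-35 + 53) + 8) = -138*(18 + 8) = -138*26 = -3588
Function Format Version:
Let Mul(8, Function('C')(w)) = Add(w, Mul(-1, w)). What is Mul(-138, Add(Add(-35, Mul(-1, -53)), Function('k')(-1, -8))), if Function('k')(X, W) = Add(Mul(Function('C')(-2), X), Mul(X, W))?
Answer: -3588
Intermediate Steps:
Function('C')(w) = 0 (Function('C')(w) = Mul(Rational(1, 8), Add(w, Mul(-1, w))) = Mul(Rational(1, 8), 0) = 0)
Function('k')(X, W) = Mul(W, X) (Function('k')(X, W) = Add(Mul(0, X), Mul(X, W)) = Add(0, Mul(W, X)) = Mul(W, X))
Mul(-138, Add(Add(-35, Mul(-1, -53)), Function('k')(-1, -8))) = Mul(-138, Add(Add(-35, Mul(-1, -53)), Mul(-8, -1))) = Mul(-138, Add(Add(-35, 53), 8)) = Mul(-138, Add(18, 8)) = Mul(-138, 26) = -3588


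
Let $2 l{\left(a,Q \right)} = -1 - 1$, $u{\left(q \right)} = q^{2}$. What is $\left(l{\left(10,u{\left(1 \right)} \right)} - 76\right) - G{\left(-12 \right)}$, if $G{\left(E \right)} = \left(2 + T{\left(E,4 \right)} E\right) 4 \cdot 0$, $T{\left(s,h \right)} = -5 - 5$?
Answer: $-77$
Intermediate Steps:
$T{\left(s,h \right)} = -10$
$l{\left(a,Q \right)} = -1$ ($l{\left(a,Q \right)} = \frac{-1 - 1}{2} = \frac{1}{2} \left(-2\right) = -1$)
$G{\left(E \right)} = 0$ ($G{\left(E \right)} = \left(2 - 10 E\right) 4 \cdot 0 = \left(8 - 40 E\right) 0 = 0$)
$\left(l{\left(10,u{\left(1 \right)} \right)} - 76\right) - G{\left(-12 \right)} = \left(-1 - 76\right) - 0 = \left(-1 - 76\right) + 0 = -77 + 0 = -77$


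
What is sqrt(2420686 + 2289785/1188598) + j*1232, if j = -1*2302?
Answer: -2836064 + 9*sqrt(42220539211439454)/1188598 ≈ -2.8345e+6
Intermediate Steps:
j = -2302
sqrt(2420686 + 2289785/1188598) + j*1232 = sqrt(2420686 + 2289785/1188598) - 2302*1232 = sqrt(2420686 + 2289785*(1/1188598)) - 2836064 = sqrt(2420686 + 2289785/1188598) - 2836064 = sqrt(2877224828013/1188598) - 2836064 = 9*sqrt(42220539211439454)/1188598 - 2836064 = -2836064 + 9*sqrt(42220539211439454)/1188598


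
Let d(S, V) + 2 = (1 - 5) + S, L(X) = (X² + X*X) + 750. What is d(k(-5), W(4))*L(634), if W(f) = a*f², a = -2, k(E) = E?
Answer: -8851282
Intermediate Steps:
L(X) = 750 + 2*X² (L(X) = (X² + X²) + 750 = 2*X² + 750 = 750 + 2*X²)
W(f) = -2*f²
d(S, V) = -6 + S (d(S, V) = -2 + ((1 - 5) + S) = -2 + (-4 + S) = -6 + S)
d(k(-5), W(4))*L(634) = (-6 - 5)*(750 + 2*634²) = -11*(750 + 2*401956) = -11*(750 + 803912) = -11*804662 = -8851282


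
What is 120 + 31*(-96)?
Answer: -2856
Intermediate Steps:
120 + 31*(-96) = 120 - 2976 = -2856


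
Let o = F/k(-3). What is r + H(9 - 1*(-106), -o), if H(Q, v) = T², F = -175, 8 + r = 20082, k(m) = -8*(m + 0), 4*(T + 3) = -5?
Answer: 321473/16 ≈ 20092.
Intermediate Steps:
T = -17/4 (T = -3 + (¼)*(-5) = -3 - 5/4 = -17/4 ≈ -4.2500)
k(m) = -8*m
r = 20074 (r = -8 + 20082 = 20074)
o = -175/24 (o = -175/((-8*(-3))) = -175/24 ≈ -7.2917)
H(Q, v) = 289/16 (H(Q, v) = (-17/4)² = 289/16)
r + H(9 - 1*(-106), -o) = 20074 + 289/16 = 321473/16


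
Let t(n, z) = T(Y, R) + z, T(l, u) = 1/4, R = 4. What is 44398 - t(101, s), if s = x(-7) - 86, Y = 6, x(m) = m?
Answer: 177963/4 ≈ 44491.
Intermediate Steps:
s = -93 (s = -7 - 86 = -93)
T(l, u) = ¼
t(n, z) = ¼ + z
44398 - t(101, s) = 44398 - (¼ - 93) = 44398 - 1*(-371/4) = 44398 + 371/4 = 177963/4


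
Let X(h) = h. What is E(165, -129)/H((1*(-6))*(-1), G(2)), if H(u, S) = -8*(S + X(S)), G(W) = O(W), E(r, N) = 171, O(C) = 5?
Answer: -171/80 ≈ -2.1375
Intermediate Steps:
G(W) = 5
H(u, S) = -16*S (H(u, S) = -8*(S + S) = -16*S)
E(165, -129)/H((1*(-6))*(-1), G(2)) = 171/((-16*5)) = 171/(-80) = 171*(-1/80) = -171/80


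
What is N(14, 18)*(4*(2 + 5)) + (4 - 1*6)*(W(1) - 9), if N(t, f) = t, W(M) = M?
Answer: 408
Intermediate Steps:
N(14, 18)*(4*(2 + 5)) + (4 - 1*6)*(W(1) - 9) = 14*(4*(2 + 5)) + (4 - 1*6)*(1 - 9) = 14*(4*7) + (4 - 6)*(-8) = 14*28 - 2*(-8) = 392 + 16 = 408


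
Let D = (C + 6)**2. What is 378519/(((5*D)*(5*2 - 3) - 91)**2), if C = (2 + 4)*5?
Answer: 378519/2049282361 ≈ 0.00018471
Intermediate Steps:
C = 30 (C = 6*5 = 30)
D = 1296 (D = (30 + 6)**2 = 36**2 = 1296)
378519/(((5*D)*(5*2 - 3) - 91)**2) = 378519/(((5*1296)*(5*2 - 3) - 91)**2) = 378519/((6480*(10 - 3) - 91)**2) = 378519/((6480*7 - 91)**2) = 378519/((45360 - 91)**2) = 378519/(45269**2) = 378519/2049282361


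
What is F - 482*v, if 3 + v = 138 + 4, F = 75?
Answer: -66923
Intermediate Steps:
v = 139 (v = -3 + (138 + 4) = -3 + 142 = 139)
F - 482*v = 75 - 482*139 = 75 - 66998 = -66923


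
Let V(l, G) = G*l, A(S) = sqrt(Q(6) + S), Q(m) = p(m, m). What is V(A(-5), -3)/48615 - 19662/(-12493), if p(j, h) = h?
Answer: 318610217/202449065 ≈ 1.5738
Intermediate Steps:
Q(m) = m
A(S) = sqrt(6 + S)
V(A(-5), -3)/48615 - 19662/(-12493) = -3*sqrt(6 - 5)/48615 - 19662/(-12493) = -3*sqrt(1)*(1/48615) - 19662*(-1/12493) = -3*1*(1/48615) + 19662/12493 = -3*1/48615 + 19662/12493 = -1/16205 + 19662/12493 = 318610217/202449065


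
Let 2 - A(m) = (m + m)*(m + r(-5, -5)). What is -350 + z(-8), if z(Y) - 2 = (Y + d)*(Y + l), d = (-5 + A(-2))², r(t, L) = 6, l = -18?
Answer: -4534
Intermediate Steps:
A(m) = 2 - 2*m*(6 + m) (A(m) = 2 - (m + m)*(m + 6) = 2 - 2*m*(6 + m))
d = 169 (d = (-5 + (2 - 12*(-2) - 2*(-2)²))² = (-5 + (2 + 24 - 2*4))² = (-5 + (2 + 24 - 8))² = (-5 + 18)² = 13² = 169)
z(Y) = 2 + (-18 + Y)*(169 + Y) (z(Y) = 2 + (Y + 169)*(Y - 18) = 2 + (169 + Y)*(-18 + Y) = 2 + (-18 + Y)*(169 + Y))
-350 + z(-8) = -350 + (-3040 + (-8)² + 151*(-8)) = -350 + (-3040 + 64 - 1208) = -350 - 4184 = -4534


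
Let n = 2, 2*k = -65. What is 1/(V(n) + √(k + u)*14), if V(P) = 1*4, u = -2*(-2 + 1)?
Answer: 2/2997 - 7*I*√122/5994 ≈ 0.00066733 - 0.012899*I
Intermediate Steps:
k = -65/2 (k = (½)*(-65) = -65/2 ≈ -32.500)
u = 2 (u = -2*(-1) = 2)
V(P) = 4
1/(V(n) + √(k + u)*14) = 1/(4 + √(-65/2 + 2)*14) = 1/(4 + √(-61/2)*14) = 1/(4 + (I*√122/2)*14) = 1/(4 + 7*I*√122)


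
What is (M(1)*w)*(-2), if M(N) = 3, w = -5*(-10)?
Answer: -300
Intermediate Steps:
w = 50
(M(1)*w)*(-2) = (3*50)*(-2) = 150*(-2) = -300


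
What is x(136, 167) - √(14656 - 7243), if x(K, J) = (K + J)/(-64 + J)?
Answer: 303/103 - √7413 ≈ -83.157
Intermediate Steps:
x(K, J) = (J + K)/(-64 + J)
x(136, 167) - √(14656 - 7243) = (167 + 136)/(-64 + 167) - √(14656 - 7243) = 303/103 - √7413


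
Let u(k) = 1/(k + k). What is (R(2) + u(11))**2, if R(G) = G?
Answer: 2025/484 ≈ 4.1839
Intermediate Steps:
u(k) = 1/(2*k)
(R(2) + u(11))**2 = (2 + (1/2)/11)**2 = (2 + (1/2)*(1/11))**2 = (2 + 1/22)**2 = (45/22)**2 = 2025/484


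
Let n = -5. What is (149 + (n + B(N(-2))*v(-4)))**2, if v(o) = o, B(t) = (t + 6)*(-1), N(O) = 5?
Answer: 35344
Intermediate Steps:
B(t) = -6 - t (B(t) = (6 + t)*(-1) = -6 - t)
(149 + (n + B(N(-2))*v(-4)))**2 = (149 + (-5 + (-6 - 1*5)*(-4)))**2 = (149 + (-5 + (-6 - 5)*(-4)))**2 = (149 + (-5 - 11*(-4)))**2 = (149 + (-5 + 44))**2 = (149 + 39)**2 = 188**2 = 35344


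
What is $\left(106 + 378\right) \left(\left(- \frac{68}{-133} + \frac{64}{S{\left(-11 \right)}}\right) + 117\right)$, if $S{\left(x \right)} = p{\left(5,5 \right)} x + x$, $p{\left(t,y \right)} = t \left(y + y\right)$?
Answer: $\frac{385411708}{6783} \approx 56820.0$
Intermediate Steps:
$p{\left(t,y \right)} = 2 t y$ ($p{\left(t,y \right)} = t 2 y = 2 t y$)
$S{\left(x \right)} = 51 x$ ($S{\left(x \right)} = 2 \cdot 5 \cdot 5 x + x = 50 x + x = 51 x$)
$\left(106 + 378\right) \left(\left(- \frac{68}{-133} + \frac{64}{S{\left(-11 \right)}}\right) + 117\right) = \left(106 + 378\right) \left(\left(- \frac{68}{-133} + \frac{64}{51 \left(-11\right)}\right) + 117\right) = 484 \left(\left(\left(-68\right) \left(- \frac{1}{133}\right) + \frac{64}{-561}\right) + 117\right) = 484 \left(\left(\frac{68}{133} + 64 \left(- \frac{1}{561}\right)\right) + 117\right) = 484 \left(\left(\frac{68}{133} - \frac{64}{561}\right) + 117\right) = 484 \left(\frac{29636}{74613} + 117\right) = 484 \cdot \frac{8759357}{74613} = \frac{385411708}{6783}$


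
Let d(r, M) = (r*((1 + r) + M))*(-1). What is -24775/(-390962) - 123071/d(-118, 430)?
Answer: -11800261113/3609947627 ≈ -3.2688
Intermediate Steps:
d(r, M) = -r*(1 + M + r) (d(r, M) = (r*(1 + M + r))*(-1) = -r*(1 + M + r))
-24775/(-390962) - 123071/d(-118, 430) = -24775/(-390962) - 123071*1/(118*(1 + 430 - 118)) = -24775*(-1/390962) - 123071/((-1*(-118)*313)) = 24775/390962 - 123071/36934 = -11800261113/3609947627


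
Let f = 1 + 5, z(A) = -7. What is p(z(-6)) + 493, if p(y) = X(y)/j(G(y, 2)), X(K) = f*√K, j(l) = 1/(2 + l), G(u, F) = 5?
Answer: 493 + 42*I*√7 ≈ 493.0 + 111.12*I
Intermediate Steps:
f = 6
X(K) = 6*√K
p(y) = 42*√y (p(y) = (6*√y)/(1/(2 + 5)) = (6*√y)/(1/7) = (6*√y)/(⅐) = (6*√y)*7 = 42*√y)
p(z(-6)) + 493 = 42*√(-7) + 493 = 42*(I*√7) + 493 = 42*I*√7 + 493 = 493 + 42*I*√7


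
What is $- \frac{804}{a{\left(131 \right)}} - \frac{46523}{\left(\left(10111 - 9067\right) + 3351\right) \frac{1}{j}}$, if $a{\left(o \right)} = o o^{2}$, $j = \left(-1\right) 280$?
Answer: $\frac{5856923798492}{1976071989} \approx 2963.9$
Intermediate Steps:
$j = -280$
$a{\left(o \right)} = o^{3}$
$- \frac{804}{a{\left(131 \right)}} - \frac{46523}{\left(\left(10111 - 9067\right) + 3351\right) \frac{1}{j}} = - \frac{804}{131^{3}} - \frac{46523}{\left(\left(10111 - 9067\right) + 3351\right) \frac{1}{-280}} = - \frac{804}{2248091} - \frac{46523}{\left(1044 + 3351\right) \left(- \frac{1}{280}\right)} = \left(-804\right) \frac{1}{2248091} - \frac{46523}{4395 \left(- \frac{1}{280}\right)} = - \frac{804}{2248091} - \frac{46523}{- \frac{879}{56}} = - \frac{804}{2248091} - - \frac{2605288}{879} = - \frac{804}{2248091} + \frac{2605288}{879} = \frac{5856923798492}{1976071989}$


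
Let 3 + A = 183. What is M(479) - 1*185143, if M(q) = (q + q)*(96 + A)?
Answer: 79265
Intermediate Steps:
A = 180 (A = -3 + 183 = 180)
M(q) = 552*q (M(q) = (q + q)*(96 + 180) = (2*q)*276 = 552*q)
M(479) - 1*185143 = 552*479 - 1*185143 = 264408 - 185143 = 79265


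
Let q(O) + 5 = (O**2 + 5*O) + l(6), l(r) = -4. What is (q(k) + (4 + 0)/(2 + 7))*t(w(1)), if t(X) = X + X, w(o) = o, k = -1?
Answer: -226/9 ≈ -25.111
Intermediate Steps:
t(X) = 2*X
q(O) = -9 + O**2 + 5*O (q(O) = -5 + ((O**2 + 5*O) - 4) = -5 + (-4 + O**2 + 5*O) = -9 + O**2 + 5*O)
(q(k) + (4 + 0)/(2 + 7))*t(w(1)) = ((-9 + (-1)**2 + 5*(-1)) + (4 + 0)/(2 + 7))*(2*1) = ((-9 + 1 - 5) + 4/9)*2 = (-13 + 4*(1/9))*2 = (-13 + 4/9)*2 = -113/9*2 = -226/9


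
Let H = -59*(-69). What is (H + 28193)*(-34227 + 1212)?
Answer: -1065195960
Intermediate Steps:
H = 4071
(H + 28193)*(-34227 + 1212) = (4071 + 28193)*(-34227 + 1212) = 32264*(-33015) = -1065195960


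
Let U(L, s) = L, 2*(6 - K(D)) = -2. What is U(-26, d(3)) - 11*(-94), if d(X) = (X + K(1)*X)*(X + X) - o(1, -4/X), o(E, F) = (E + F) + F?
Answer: 1008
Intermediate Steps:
K(D) = 7 (K(D) = 6 - ½*(-2) = 6 + 1 = 7)
o(E, F) = E + 2*F
d(X) = -1 + 8/X + 16*X² (d(X) = (X + 7*X)*(X + X) - (1 + 2*(-4/X)) = (8*X)*(2*X) - (1 - 8/X) = 16*X² + (-1 + 8/X) = -1 + 8/X + 16*X²)
U(-26, d(3)) - 11*(-94) = -26 - 11*(-94) = -26 - 1*(-1034) = -26 + 1034 = 1008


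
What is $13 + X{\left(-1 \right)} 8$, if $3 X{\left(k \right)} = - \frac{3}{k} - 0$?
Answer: $21$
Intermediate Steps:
$X{\left(k \right)} = - \frac{1}{k}$ ($X{\left(k \right)} = \frac{- \frac{3}{k} - 0}{3} = \frac{- \frac{3}{k} + 0}{3} = \frac{\left(-3\right) \frac{1}{k}}{3} = - \frac{1}{k}$)
$13 + X{\left(-1 \right)} 8 = 13 + - \frac{1}{-1} \cdot 8 = 13 + \left(-1\right) \left(-1\right) 8 = 13 + 1 \cdot 8 = 13 + 8 = 21$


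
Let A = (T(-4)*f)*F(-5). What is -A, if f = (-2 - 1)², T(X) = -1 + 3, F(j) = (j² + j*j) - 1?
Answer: -882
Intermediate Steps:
F(j) = -1 + 2*j² (F(j) = (j² + j²) - 1 = 2*j² - 1 = -1 + 2*j²)
T(X) = 2
f = 9 (f = (-3)² = 9)
A = 882 (A = (2*9)*(-1 + 2*(-5)²) = 18*(-1 + 2*25) = 18*(-1 + 50) = 18*49 = 882)
-A = -1*882 = -882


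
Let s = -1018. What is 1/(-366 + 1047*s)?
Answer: -1/1066212 ≈ -9.3790e-7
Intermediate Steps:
1/(-366 + 1047*s) = 1/(-366 + 1047*(-1018)) = 1/(-366 - 1065846) = 1/(-1066212) = -1/1066212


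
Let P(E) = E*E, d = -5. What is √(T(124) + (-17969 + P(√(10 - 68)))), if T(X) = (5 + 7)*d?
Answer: I*√18087 ≈ 134.49*I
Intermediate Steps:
T(X) = -60 (T(X) = (5 + 7)*(-5) = 12*(-5) = -60)
P(E) = E²
√(T(124) + (-17969 + P(√(10 - 68)))) = √(-60 + (-17969 + (√(10 - 68))²)) = √(-60 + (-17969 + (√(-58))²)) = √(-60 + (-17969 + (I*√58)²)) = √(-60 + (-17969 - 58)) = √(-60 - 18027) = √(-18087) = I*√18087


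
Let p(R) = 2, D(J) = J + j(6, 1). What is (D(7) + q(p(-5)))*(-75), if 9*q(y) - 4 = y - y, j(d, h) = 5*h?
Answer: -2800/3 ≈ -933.33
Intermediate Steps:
D(J) = 5 + J (D(J) = J + 5*1 = J + 5 = 5 + J)
q(y) = 4/9 (q(y) = 4/9 + (y - y)/9 = 4/9 + (1/9)*0 = 4/9 + 0 = 4/9)
(D(7) + q(p(-5)))*(-75) = ((5 + 7) + 4/9)*(-75) = (12 + 4/9)*(-75) = (112/9)*(-75) = -2800/3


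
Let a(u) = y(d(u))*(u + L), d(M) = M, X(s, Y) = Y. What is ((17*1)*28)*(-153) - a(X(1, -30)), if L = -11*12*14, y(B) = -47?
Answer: -161094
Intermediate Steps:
L = -1848 (L = -132*14 = -1848)
a(u) = 86856 - 47*u (a(u) = -47*(u - 1848) = -47*(-1848 + u) = 86856 - 47*u)
((17*1)*28)*(-153) - a(X(1, -30)) = ((17*1)*28)*(-153) - (86856 - 47*(-30)) = (17*28)*(-153) - (86856 + 1410) = 476*(-153) - 1*88266 = -72828 - 88266 = -161094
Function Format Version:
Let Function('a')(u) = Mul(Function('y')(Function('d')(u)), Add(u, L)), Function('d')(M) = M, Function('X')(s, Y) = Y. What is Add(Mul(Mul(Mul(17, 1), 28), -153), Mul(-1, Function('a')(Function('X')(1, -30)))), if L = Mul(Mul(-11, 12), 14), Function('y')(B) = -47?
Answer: -161094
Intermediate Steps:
L = -1848 (L = Mul(-132, 14) = -1848)
Function('a')(u) = Add(86856, Mul(-47, u)) (Function('a')(u) = Mul(-47, Add(u, -1848)) = Mul(-47, Add(-1848, u)) = Add(86856, Mul(-47, u)))
Add(Mul(Mul(Mul(17, 1), 28), -153), Mul(-1, Function('a')(Function('X')(1, -30)))) = Add(Mul(Mul(Mul(17, 1), 28), -153), Mul(-1, Add(86856, Mul(-47, -30)))) = Add(Mul(Mul(17, 28), -153), Mul(-1, Add(86856, 1410))) = Add(Mul(476, -153), Mul(-1, 88266)) = Add(-72828, -88266) = -161094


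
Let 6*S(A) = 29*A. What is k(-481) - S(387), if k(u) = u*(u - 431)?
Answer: 873603/2 ≈ 4.3680e+5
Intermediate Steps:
S(A) = 29*A/6 (S(A) = (29*A)/6 = 29*A/6)
k(u) = u*(-431 + u)
k(-481) - S(387) = -481*(-431 - 481) - 29*387/6 = -481*(-912) - 1*3741/2 = 438672 - 3741/2 = 873603/2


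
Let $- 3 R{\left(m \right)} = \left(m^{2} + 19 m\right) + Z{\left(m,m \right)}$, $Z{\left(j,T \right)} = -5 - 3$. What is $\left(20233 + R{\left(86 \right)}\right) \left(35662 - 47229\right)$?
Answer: $- \frac{597747859}{3} \approx -1.9925 \cdot 10^{8}$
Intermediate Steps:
$Z{\left(j,T \right)} = -8$ ($Z{\left(j,T \right)} = -5 - 3 = -8$)
$R{\left(m \right)} = \frac{8}{3} - \frac{19 m}{3} - \frac{m^{2}}{3}$ ($R{\left(m \right)} = - \frac{\left(m^{2} + 19 m\right) - 8}{3} = - \frac{-8 + m^{2} + 19 m}{3} = \frac{8}{3} - \frac{19 m}{3} - \frac{m^{2}}{3}$)
$\left(20233 + R{\left(86 \right)}\right) \left(35662 - 47229\right) = \left(20233 - \left(542 + \frac{7396}{3}\right)\right) \left(35662 - 47229\right) = \left(20233 - \frac{9022}{3}\right) \left(-11567\right) = \frac{51677}{3} \left(-11567\right) = - \frac{597747859}{3}$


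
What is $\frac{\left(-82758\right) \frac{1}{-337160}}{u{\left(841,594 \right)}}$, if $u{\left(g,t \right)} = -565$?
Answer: $- \frac{41379}{95247700} \approx -0.00043444$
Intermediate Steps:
$\frac{\left(-82758\right) \frac{1}{-337160}}{u{\left(841,594 \right)}} = \frac{\left(-82758\right) \frac{1}{-337160}}{-565} = \left(-82758\right) \left(- \frac{1}{337160}\right) \left(- \frac{1}{565}\right) = \frac{41379}{168580} \left(- \frac{1}{565}\right) = - \frac{41379}{95247700}$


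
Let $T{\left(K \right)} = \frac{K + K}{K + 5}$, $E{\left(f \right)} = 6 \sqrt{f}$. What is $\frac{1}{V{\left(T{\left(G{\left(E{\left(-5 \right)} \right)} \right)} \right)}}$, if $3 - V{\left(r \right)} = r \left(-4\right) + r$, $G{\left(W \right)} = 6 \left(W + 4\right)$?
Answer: $\frac{21673}{192747} - \frac{120 i \sqrt{5}}{64249} \approx 0.11244 - 0.0041764 i$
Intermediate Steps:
$G{\left(W \right)} = 24 + 6 W$ ($G{\left(W \right)} = 6 \left(4 + W\right) = 24 + 6 W$)
$T{\left(K \right)} = \frac{2 K}{5 + K}$
$V{\left(r \right)} = 3 + 3 r$ ($V{\left(r \right)} = 3 - \left(r \left(-4\right) + r\right) = 3 - \left(- 4 r + r\right) = 3 - - 3 r = 3 + 3 r$)
$\frac{1}{V{\left(T{\left(G{\left(E{\left(-5 \right)} \right)} \right)} \right)}} = \frac{1}{3 + 3 \frac{2 \left(24 + 6 \cdot 6 \sqrt{-5}\right)}{5 + \left(24 + 6 \cdot 6 \sqrt{-5}\right)}} = \frac{1}{3 + 3 \frac{2 \left(24 + 6 \cdot 6 i \sqrt{5}\right)}{5 + \left(24 + 6 \cdot 6 i \sqrt{5}\right)}} = \frac{1}{3 + 3 \frac{2 \left(24 + 36 i \sqrt{5}\right)}{5 + \left(24 + 36 i \sqrt{5}\right)}} = \frac{1}{3 + 3 \frac{2 \left(24 + 36 i \sqrt{5}\right)}{29 + 36 i \sqrt{5}}} = \frac{1}{3 + \frac{6 \left(24 + 36 i \sqrt{5}\right)}{29 + 36 i \sqrt{5}}}$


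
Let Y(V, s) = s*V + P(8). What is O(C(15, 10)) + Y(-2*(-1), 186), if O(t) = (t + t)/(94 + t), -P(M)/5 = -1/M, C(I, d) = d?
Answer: 38773/104 ≈ 372.82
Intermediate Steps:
P(M) = 5/M (P(M) = -(-5)/M = 5/M)
Y(V, s) = 5/8 + V*s (Y(V, s) = s*V + 5/8 = V*s + 5*(⅛) = V*s + 5/8 = 5/8 + V*s)
O(t) = 2*t/(94 + t) (O(t) = (2*t)/(94 + t) = 2*t/(94 + t))
O(C(15, 10)) + Y(-2*(-1), 186) = 2*10/(94 + 10) + (5/8 - 2*(-1)*186) = 2*10/104 + (5/8 + 2*186) = 2*10*(1/104) + (5/8 + 372) = 5/26 + 2981/8 = 38773/104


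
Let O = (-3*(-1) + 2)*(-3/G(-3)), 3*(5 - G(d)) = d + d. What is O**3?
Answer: -3375/343 ≈ -9.8396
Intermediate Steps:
G(d) = 5 - 2*d/3 (G(d) = 5 - (d + d)/3 = 5 - 2*d/3)
O = -15/7 (O = (-3*(-1) + 2)*(-3/(5 - 2/3*(-3))) = (3 + 2)*(-3/(5 + 2)) = 5*(-3/7) = -15/7 ≈ -2.1429)
O**3 = (-15/7)**3 = -3375/343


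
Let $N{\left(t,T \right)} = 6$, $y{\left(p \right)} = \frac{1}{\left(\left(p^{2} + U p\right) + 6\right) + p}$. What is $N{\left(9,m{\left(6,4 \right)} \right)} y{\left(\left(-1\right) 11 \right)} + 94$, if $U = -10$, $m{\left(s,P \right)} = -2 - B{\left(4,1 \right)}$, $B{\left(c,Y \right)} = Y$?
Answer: $\frac{10625}{113} \approx 94.026$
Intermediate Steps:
$m{\left(s,P \right)} = -3$ ($m{\left(s,P \right)} = -2 - 1 = -3$)
$y{\left(p \right)} = \frac{1}{6 + p^{2} - 9 p}$ ($y{\left(p \right)} = \frac{1}{\left(\left(p^{2} - 10 p\right) + 6\right) + p} = \frac{1}{\left(6 + p^{2} - 10 p\right) + p} = \frac{1}{6 + p^{2} - 9 p}$)
$N{\left(9,m{\left(6,4 \right)} \right)} y{\left(\left(-1\right) 11 \right)} + 94 = \frac{6}{6 + \left(\left(-1\right) 11\right)^{2} - 9 \left(\left(-1\right) 11\right)} + 94 = \frac{6}{6 + \left(-11\right)^{2} - -99} + 94 = \frac{6}{6 + 121 + 99} + 94 = \frac{6}{226} + 94 = 6 \cdot \frac{1}{226} + 94 = \frac{3}{113} + 94 = \frac{10625}{113}$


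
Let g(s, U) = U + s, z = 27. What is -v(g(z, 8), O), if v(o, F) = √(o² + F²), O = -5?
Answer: -25*√2 ≈ -35.355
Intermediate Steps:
v(o, F) = √(F² + o²)
-v(g(z, 8), O) = -√((-5)² + (8 + 27)²) = -√(25 + 35²) = -√(25 + 1225) = -√1250 = -25*√2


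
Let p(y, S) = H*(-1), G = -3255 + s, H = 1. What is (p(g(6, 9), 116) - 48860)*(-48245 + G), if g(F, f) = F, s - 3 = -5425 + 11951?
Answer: 2197328031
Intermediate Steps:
s = 6529 (s = 3 + (-5425 + 11951) = 3 + 6526 = 6529)
G = 3274 (G = -3255 + 6529 = 3274)
p(y, S) = -1 (p(y, S) = 1*(-1) = -1)
(p(g(6, 9), 116) - 48860)*(-48245 + G) = (-1 - 48860)*(-48245 + 3274) = -48861*(-44971) = 2197328031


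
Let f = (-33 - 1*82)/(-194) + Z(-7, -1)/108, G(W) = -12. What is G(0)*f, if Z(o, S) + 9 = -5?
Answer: -4852/873 ≈ -5.5578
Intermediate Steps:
Z(o, S) = -14 (Z(o, S) = -9 - 5 = -14)
f = 1213/2619 (f = (-33 - 1*82)/(-194) - 14/108 = (-33 - 82)*(-1/194) - 14*1/108 = -115*(-1/194) - 7/54 = 115/194 - 7/54 = 1213/2619 ≈ 0.46315)
G(0)*f = -12*1213/2619 = -4852/873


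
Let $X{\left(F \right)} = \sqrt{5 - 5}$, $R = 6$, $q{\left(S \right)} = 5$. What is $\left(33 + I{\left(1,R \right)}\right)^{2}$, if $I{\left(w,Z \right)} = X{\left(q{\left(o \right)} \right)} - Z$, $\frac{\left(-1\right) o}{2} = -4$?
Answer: $729$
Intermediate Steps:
$o = 8$ ($o = \left(-2\right) \left(-4\right) = 8$)
$X{\left(F \right)} = 0$ ($X{\left(F \right)} = \sqrt{0} = 0$)
$I{\left(w,Z \right)} = - Z$ ($I{\left(w,Z \right)} = 0 - Z = - Z$)
$\left(33 + I{\left(1,R \right)}\right)^{2} = \left(33 - 6\right)^{2} = 27^{2} = 729$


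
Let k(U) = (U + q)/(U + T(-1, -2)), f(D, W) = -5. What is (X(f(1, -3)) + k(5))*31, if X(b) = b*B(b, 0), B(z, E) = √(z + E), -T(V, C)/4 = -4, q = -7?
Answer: -62/21 - 155*I*√5 ≈ -2.9524 - 346.59*I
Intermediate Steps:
T(V, C) = 16 (T(V, C) = -4*(-4) = 16)
B(z, E) = √(E + z)
X(b) = b^(3/2) (X(b) = b*√(0 + b) = b*√b = b^(3/2))
k(U) = (-7 + U)/(16 + U) (k(U) = (U - 7)/(U + 16) = (-7 + U)/(16 + U))
(X(f(1, -3)) + k(5))*31 = ((-5)^(3/2) + (-7 + 5)/(16 + 5))*31 = (-5*I*√5 - 2/21)*31 = (-2/21 - 5*I*√5)*31 = -62/21 - 155*I*√5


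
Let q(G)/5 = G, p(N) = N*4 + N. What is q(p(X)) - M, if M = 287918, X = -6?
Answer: -288068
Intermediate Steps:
p(N) = 5*N (p(N) = 4*N + N = 5*N)
q(G) = 5*G
q(p(X)) - M = 5*(5*(-6)) - 1*287918 = 5*(-30) - 287918 = -150 - 287918 = -288068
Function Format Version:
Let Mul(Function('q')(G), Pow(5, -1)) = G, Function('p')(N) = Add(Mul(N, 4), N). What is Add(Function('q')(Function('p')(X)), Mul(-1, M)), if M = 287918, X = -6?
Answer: -288068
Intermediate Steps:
Function('p')(N) = Mul(5, N) (Function('p')(N) = Add(Mul(4, N), N) = Mul(5, N))
Function('q')(G) = Mul(5, G)
Add(Function('q')(Function('p')(X)), Mul(-1, M)) = Add(Mul(5, Mul(5, -6)), Mul(-1, 287918)) = Add(Mul(5, -30), -287918) = Add(-150, -287918) = -288068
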